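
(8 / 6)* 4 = 16 / 3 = 5.33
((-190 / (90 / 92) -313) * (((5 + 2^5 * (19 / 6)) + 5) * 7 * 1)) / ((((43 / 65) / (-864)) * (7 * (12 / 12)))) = 3171396800 / 43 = 73753413.95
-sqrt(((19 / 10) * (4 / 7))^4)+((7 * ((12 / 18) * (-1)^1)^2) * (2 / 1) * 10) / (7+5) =132512 / 33075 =4.01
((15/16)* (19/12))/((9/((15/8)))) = 475/1536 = 0.31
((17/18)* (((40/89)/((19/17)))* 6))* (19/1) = 11560/267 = 43.30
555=555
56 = 56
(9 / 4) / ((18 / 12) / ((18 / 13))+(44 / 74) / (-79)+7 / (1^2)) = 78921 / 283267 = 0.28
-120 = -120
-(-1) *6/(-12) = -1/2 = -0.50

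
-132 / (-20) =33 / 5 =6.60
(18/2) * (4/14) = 18/7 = 2.57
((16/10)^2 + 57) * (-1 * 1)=-1489/25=-59.56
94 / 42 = 47 / 21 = 2.24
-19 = -19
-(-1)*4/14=2/7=0.29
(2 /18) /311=1 /2799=0.00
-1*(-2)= 2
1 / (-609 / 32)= -32 / 609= -0.05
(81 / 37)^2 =6561 / 1369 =4.79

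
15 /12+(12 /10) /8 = 7 /5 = 1.40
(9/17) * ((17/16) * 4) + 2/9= 89/36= 2.47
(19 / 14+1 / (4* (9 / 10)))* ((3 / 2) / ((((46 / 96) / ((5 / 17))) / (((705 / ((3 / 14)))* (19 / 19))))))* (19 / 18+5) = 105533800 / 3519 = 29989.71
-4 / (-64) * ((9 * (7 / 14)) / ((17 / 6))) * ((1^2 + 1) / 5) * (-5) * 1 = -0.20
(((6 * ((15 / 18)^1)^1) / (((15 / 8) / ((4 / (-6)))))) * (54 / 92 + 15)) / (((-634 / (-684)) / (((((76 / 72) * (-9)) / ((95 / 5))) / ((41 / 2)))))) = 217968 / 298931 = 0.73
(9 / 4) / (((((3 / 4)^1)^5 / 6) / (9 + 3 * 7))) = 1706.67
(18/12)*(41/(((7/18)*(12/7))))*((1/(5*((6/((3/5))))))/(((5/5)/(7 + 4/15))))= 13.41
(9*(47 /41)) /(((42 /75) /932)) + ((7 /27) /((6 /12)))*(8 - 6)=133062686 /7749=17171.59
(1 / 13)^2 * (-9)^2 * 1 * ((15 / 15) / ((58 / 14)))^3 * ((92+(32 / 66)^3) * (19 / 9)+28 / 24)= 43405304411 / 32916223626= 1.32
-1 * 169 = -169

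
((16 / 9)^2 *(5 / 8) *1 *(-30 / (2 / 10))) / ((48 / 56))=-28000 / 81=-345.68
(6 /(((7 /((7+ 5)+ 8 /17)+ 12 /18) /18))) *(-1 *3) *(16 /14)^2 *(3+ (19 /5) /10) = -1114394112 /956725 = -1164.80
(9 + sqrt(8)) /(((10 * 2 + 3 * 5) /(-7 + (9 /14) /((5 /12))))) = -1719 /1225 - 382 * sqrt(2) /1225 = -1.84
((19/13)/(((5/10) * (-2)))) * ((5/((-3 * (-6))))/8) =-95/1872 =-0.05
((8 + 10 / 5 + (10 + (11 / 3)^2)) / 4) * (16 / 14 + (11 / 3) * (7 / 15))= 38657 / 1620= 23.86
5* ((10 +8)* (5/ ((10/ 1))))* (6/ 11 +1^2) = 69.55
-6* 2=-12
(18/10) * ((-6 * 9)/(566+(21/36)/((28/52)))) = -5832/34025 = -0.17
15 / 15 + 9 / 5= 14 / 5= 2.80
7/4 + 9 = 43/4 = 10.75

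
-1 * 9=-9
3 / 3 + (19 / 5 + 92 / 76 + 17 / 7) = 5612 / 665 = 8.44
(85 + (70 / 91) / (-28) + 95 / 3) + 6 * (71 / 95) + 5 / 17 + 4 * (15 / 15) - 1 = 109710127 / 881790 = 124.42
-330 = -330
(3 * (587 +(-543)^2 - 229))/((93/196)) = 1866470.06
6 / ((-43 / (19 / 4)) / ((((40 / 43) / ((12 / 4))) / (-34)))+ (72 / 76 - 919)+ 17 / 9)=5130 / 65371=0.08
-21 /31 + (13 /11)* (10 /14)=398 /2387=0.17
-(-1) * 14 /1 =14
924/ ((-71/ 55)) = -50820/ 71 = -715.77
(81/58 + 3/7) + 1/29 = 755/406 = 1.86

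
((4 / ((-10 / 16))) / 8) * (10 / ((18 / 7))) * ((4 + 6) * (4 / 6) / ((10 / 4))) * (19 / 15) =-10.51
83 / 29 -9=-178 / 29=-6.14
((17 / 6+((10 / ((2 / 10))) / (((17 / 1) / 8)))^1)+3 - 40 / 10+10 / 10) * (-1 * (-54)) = 24201 / 17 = 1423.59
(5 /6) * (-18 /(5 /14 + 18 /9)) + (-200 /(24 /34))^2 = 80271.41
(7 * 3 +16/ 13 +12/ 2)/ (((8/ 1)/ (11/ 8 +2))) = 9909/ 832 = 11.91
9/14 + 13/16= 163/112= 1.46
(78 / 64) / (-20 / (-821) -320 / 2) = -10673 / 1400960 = -0.01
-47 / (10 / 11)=-51.70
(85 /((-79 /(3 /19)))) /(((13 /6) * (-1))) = 1530 /19513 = 0.08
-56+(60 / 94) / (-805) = -423758 / 7567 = -56.00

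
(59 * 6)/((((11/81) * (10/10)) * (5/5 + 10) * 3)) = 9558/121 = 78.99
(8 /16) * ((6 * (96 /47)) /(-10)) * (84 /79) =-12096 /18565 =-0.65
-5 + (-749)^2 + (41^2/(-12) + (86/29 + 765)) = 195445111/348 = 561623.88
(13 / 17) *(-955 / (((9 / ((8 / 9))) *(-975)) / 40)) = 12224 / 4131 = 2.96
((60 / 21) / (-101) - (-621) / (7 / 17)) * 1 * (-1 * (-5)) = 5331185 / 707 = 7540.57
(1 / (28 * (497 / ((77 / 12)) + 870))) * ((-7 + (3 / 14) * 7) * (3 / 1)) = -121 / 194544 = -0.00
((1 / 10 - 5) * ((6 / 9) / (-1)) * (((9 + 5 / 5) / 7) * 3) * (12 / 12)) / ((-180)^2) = 7 / 16200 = 0.00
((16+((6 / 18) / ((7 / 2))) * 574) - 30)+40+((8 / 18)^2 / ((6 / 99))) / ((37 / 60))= 28622 / 333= 85.95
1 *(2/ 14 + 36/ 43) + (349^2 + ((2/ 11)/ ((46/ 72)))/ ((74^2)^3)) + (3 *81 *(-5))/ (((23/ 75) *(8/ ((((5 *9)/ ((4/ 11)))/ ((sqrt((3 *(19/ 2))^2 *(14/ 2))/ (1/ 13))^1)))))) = 190388931532057913845/ 1563102105796616 - 15035625 *sqrt(7)/ 636272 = 121739.46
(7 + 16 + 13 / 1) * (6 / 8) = 27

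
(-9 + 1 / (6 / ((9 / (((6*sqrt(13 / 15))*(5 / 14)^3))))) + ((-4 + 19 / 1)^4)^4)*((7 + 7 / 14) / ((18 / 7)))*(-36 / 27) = -25543810272216796840 - 4802*sqrt(195) / 2925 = -25543810272216796862.93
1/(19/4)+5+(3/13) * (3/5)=6606/1235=5.35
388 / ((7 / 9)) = 3492 / 7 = 498.86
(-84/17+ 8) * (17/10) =26/5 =5.20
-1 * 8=-8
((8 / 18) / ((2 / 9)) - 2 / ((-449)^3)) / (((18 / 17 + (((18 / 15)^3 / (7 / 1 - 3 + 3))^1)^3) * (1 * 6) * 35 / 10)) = 5454441699218750 / 61502099518386451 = 0.09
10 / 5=2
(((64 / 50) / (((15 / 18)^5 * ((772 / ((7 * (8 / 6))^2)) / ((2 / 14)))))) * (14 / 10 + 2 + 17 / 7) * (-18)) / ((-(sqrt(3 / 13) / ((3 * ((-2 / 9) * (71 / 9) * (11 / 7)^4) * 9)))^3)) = -195227376598387538776031232 * sqrt(39) / 1043503292887890625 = -1168366774.11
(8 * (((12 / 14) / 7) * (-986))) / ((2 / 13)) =-307632 / 49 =-6278.20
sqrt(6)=2.45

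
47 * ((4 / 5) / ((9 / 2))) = 376 / 45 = 8.36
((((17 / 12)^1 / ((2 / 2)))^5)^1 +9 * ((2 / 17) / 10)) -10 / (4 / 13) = -564471067 / 21150720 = -26.69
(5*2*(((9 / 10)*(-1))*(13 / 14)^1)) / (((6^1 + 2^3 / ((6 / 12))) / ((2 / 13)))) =-9 / 154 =-0.06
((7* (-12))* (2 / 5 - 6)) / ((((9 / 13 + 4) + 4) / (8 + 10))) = 550368 / 565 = 974.10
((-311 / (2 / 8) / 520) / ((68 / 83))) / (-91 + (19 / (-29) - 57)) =748577 / 38109240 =0.02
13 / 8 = 1.62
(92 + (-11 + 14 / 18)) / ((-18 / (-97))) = 35696 / 81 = 440.69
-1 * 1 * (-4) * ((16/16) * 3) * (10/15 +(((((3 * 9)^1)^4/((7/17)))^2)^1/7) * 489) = 478958694300379556/343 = 1396381032945712.99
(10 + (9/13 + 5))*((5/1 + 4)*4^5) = 1880064/13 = 144620.31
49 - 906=-857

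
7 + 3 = 10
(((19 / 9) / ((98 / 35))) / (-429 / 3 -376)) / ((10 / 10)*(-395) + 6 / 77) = 1045 / 284080878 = 0.00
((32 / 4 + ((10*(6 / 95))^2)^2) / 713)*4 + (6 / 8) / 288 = 1726153817 / 35680847232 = 0.05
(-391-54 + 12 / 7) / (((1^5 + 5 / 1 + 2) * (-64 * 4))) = 3103 / 14336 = 0.22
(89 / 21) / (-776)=-89 / 16296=-0.01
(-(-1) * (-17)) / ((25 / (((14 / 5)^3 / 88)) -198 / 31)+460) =-180761 / 5888891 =-0.03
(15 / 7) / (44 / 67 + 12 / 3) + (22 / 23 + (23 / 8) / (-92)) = 1.39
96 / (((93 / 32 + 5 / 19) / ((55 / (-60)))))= -53504 / 1927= -27.77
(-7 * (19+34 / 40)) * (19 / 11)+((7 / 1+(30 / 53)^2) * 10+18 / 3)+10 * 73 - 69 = 309113251 / 617980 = 500.20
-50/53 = -0.94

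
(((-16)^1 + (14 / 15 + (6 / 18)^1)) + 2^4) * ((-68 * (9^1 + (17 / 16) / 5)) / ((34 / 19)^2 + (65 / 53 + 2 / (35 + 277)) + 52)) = -59210187179 / 4211109425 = -14.06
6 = 6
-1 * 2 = -2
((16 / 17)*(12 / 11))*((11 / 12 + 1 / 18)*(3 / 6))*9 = 840 / 187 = 4.49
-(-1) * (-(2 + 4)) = -6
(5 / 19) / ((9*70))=1 / 2394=0.00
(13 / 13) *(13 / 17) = 13 / 17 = 0.76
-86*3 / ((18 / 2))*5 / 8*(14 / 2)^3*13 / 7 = -136955 / 12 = -11412.92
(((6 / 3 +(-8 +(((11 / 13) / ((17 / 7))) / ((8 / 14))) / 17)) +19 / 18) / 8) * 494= -12614005 / 41616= -303.10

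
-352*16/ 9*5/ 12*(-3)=782.22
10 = 10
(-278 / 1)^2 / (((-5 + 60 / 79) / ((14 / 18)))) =-42738052 / 3015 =-14175.14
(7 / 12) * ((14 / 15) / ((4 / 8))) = 49 / 45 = 1.09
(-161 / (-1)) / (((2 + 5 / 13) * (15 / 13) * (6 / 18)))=175.54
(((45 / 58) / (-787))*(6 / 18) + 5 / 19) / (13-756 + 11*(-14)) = -227945 / 777944778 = -0.00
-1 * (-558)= 558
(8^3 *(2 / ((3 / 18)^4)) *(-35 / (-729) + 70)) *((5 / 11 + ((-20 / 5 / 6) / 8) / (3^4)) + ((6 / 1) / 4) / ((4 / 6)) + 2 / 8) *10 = 66051343769600 / 24057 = 2745618479.84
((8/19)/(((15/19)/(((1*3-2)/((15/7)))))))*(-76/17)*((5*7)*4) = -119168/765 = -155.78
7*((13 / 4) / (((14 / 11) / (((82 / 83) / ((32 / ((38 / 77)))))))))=0.27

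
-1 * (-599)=599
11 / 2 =5.50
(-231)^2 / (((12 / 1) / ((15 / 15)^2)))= 4446.75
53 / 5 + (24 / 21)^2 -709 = -170788 / 245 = -697.09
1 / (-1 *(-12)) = 1 / 12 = 0.08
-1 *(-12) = 12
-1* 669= -669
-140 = -140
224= 224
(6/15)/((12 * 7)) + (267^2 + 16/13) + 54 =194769763/2730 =71344.24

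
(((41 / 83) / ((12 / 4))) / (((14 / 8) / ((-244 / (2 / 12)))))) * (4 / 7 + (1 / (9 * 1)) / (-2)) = -2601040 / 36603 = -71.06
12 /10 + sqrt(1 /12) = sqrt(3) /6 + 6 /5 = 1.49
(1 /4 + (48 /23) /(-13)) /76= 107 /90896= 0.00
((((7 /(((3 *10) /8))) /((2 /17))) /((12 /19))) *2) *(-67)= -151487 /45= -3366.38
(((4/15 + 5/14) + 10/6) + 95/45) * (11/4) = 12.10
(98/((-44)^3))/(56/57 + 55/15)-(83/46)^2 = -19440306577/5970759520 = -3.26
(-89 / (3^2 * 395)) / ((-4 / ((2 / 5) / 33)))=89 / 1173150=0.00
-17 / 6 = -2.83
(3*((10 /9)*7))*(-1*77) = -1796.67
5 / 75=1 / 15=0.07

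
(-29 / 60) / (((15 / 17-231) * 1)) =493 / 234720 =0.00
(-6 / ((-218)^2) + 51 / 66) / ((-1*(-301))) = 100972 / 39337991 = 0.00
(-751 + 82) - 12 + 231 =-450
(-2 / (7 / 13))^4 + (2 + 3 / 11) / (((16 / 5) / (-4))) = 19806819 / 105644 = 187.49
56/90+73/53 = 4769/2385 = 2.00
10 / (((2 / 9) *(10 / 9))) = 81 / 2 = 40.50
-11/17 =-0.65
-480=-480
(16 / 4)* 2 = 8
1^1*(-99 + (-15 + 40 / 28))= -788 / 7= -112.57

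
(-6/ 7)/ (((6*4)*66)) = -1/ 1848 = -0.00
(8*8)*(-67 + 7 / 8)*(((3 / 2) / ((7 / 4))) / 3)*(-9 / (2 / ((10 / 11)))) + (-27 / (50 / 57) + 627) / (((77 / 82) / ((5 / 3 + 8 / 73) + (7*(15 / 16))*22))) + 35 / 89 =9779610573441 / 100053800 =97743.52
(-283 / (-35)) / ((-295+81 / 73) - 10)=-20659 / 776440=-0.03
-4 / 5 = -0.80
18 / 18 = 1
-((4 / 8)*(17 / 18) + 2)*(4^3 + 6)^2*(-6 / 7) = 31150 / 3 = 10383.33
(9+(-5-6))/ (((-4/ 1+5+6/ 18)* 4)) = -3/ 8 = -0.38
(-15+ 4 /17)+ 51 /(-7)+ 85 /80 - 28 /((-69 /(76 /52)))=-34832089 /1707888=-20.39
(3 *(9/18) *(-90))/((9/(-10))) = 150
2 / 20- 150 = -1499 / 10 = -149.90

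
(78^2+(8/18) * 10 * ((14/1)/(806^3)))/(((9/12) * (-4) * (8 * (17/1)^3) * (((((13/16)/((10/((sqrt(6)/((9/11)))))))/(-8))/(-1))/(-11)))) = 286706038662560 * sqrt(6)/37622509826967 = 18.67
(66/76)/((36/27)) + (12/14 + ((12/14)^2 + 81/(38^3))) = 2.24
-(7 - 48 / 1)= 41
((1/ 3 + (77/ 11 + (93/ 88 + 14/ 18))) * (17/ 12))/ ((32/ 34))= 13.80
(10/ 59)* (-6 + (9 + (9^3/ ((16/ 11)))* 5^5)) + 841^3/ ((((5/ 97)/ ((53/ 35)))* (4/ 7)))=360845562232673/ 11800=30580132392.60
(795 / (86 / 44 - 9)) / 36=-3.13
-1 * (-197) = 197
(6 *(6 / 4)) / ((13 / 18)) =162 / 13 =12.46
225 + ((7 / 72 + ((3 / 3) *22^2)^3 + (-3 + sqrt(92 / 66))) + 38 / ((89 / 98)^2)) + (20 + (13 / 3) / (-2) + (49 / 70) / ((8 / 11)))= sqrt(1518) / 33 + 646620834707923 / 5703120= 113380192.15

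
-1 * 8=-8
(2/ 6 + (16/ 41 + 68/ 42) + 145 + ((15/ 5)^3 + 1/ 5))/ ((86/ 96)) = 12022496/ 61705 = 194.84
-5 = -5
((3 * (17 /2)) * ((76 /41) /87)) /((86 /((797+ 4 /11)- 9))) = 2801056 /562397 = 4.98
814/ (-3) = -271.33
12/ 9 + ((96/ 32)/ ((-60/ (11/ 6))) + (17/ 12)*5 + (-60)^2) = 144333/ 40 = 3608.32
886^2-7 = 784989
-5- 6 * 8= -53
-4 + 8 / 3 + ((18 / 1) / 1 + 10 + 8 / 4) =86 / 3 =28.67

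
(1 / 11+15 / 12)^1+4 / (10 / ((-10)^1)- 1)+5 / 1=191 / 44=4.34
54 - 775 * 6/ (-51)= 2468/ 17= 145.18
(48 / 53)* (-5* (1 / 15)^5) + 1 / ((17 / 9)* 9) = 2682853 / 45613125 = 0.06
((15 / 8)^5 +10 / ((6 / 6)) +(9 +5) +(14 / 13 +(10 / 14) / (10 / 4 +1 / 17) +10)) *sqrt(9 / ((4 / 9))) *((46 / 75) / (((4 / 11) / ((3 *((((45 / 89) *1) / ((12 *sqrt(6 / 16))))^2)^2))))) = 2593080700805925 / 86809915686387712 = 0.03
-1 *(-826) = 826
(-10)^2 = 100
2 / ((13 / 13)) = 2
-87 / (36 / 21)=-203 / 4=-50.75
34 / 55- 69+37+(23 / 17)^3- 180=-208.91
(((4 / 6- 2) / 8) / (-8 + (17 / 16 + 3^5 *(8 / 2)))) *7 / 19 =-56 / 880137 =-0.00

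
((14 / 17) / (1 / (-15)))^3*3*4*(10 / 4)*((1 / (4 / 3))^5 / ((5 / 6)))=-16103.49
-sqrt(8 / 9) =-2 * sqrt(2) / 3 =-0.94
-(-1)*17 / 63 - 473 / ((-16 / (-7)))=-208321 / 1008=-206.67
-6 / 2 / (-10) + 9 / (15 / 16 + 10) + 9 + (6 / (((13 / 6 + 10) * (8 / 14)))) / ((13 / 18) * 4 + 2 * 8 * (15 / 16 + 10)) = 414279489 / 40905550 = 10.13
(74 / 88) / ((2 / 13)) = 481 / 88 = 5.47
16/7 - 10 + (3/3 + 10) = 23/7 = 3.29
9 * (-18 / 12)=-27 / 2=-13.50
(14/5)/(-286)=-7/715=-0.01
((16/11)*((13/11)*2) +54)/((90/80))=55600/1089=51.06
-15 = -15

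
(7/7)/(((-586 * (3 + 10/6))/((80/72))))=-5/12306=-0.00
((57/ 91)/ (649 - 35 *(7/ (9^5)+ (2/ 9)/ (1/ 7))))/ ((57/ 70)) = 295245/ 228199829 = 0.00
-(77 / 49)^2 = -121 / 49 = -2.47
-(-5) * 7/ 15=7/ 3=2.33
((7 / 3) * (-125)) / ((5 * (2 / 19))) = -3325 / 6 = -554.17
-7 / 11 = -0.64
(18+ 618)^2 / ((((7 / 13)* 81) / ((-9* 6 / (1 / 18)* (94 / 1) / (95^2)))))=-5931529344 / 63175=-93890.45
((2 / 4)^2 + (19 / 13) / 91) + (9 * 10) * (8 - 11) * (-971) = 1240589699 / 4732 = 262170.27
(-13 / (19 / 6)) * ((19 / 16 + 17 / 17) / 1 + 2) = -2613 / 152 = -17.19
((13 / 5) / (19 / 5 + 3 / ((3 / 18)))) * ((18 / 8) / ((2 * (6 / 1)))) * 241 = 9399 / 1744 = 5.39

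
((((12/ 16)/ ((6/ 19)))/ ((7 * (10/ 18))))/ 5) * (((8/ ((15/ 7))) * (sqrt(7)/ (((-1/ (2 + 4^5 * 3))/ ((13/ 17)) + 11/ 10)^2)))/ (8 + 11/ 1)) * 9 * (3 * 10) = 64676938482 * sqrt(7)/ 12067681609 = 14.18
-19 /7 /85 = -19 /595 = -0.03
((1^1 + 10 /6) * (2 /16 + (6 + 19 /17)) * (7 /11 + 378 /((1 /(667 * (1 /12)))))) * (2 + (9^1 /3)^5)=111551274625 /1122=99421813.39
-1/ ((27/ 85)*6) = -85/ 162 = -0.52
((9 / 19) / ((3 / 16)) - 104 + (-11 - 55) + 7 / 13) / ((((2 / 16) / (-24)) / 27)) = 865392.19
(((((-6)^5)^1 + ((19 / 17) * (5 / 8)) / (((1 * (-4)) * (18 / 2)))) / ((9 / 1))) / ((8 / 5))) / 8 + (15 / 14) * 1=-66.43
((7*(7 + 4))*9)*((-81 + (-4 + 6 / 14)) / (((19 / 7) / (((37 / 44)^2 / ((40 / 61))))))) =-194659479 / 8360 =-23284.63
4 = 4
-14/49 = -2/7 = -0.29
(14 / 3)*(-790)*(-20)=221200 / 3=73733.33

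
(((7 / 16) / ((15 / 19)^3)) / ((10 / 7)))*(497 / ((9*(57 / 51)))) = 149454361 / 4860000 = 30.75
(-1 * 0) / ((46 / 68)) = 0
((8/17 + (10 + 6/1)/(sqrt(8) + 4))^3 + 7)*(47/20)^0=7015511/4913 - 285824*sqrt(2)/289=29.28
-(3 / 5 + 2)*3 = -39 / 5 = -7.80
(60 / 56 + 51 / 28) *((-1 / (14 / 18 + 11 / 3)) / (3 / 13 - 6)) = 3159 / 28000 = 0.11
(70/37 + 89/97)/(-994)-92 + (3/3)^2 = -324649489/3567466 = -91.00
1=1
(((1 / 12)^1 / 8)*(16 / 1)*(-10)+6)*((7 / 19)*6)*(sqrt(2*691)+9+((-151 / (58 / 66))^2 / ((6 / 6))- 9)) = 182*sqrt(1382) / 19+4519112598 / 15979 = 283171.83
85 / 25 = 17 / 5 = 3.40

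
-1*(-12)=12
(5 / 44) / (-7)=-5 / 308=-0.02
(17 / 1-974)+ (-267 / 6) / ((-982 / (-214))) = -949297 / 982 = -966.70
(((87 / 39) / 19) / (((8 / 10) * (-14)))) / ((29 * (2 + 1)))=-0.00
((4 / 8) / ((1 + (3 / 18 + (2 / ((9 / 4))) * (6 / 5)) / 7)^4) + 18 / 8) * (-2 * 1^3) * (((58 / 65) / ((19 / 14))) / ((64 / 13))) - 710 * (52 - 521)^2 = -1767117519873130868387 / 11315178166240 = -156172310.67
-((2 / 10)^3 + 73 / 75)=-368 / 375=-0.98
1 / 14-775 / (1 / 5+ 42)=-54039 / 2954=-18.29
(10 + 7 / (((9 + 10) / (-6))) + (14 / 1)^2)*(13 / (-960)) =-1573 / 570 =-2.76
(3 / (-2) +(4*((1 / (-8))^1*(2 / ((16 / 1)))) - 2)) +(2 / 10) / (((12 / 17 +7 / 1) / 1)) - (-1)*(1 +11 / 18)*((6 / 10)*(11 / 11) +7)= 821329 / 94320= 8.71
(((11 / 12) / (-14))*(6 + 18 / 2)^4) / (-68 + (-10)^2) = -185625 / 1792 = -103.59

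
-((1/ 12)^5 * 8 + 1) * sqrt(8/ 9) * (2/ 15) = -6221 * sqrt(2)/ 69984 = -0.13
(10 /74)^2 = 25 /1369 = 0.02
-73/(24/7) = -511/24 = -21.29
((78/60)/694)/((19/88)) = 286/32965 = 0.01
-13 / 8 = -1.62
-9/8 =-1.12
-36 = -36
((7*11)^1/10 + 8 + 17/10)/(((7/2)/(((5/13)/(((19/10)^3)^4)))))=174000000000000/201411657635020651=0.00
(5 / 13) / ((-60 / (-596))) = 149 / 39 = 3.82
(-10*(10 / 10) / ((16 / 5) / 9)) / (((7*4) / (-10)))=1125 / 112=10.04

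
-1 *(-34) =34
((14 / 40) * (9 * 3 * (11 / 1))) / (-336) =-0.31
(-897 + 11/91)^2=6661171456/8281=804392.16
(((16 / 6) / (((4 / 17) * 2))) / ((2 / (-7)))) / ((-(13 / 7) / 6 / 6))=4998 / 13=384.46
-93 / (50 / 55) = -1023 / 10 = -102.30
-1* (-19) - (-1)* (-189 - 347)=-517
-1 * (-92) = 92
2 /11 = 0.18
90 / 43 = 2.09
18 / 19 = 0.95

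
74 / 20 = 3.70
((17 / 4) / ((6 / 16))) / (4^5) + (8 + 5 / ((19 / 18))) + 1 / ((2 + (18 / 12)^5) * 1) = 115148633 / 8959488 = 12.85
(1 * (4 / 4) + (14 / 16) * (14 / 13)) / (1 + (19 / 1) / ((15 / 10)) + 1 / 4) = 303 / 2171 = 0.14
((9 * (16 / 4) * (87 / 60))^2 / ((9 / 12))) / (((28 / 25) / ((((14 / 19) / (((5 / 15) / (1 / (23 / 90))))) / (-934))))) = -6130890 / 204079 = -30.04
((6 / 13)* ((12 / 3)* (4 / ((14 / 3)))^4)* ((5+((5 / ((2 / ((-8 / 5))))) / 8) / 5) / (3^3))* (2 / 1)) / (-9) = -128 / 3185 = -0.04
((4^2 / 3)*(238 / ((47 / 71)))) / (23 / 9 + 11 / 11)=25347 / 47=539.30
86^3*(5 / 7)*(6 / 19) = 19081680 / 133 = 143471.28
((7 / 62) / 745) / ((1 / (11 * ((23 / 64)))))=0.00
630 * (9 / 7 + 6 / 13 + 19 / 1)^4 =1143537653514240 / 9796423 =116730122.16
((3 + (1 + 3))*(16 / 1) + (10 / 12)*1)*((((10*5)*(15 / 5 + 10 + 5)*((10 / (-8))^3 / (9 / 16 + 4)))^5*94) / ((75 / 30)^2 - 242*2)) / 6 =41477771401405334472656250 / 1320546604741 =31409547571053.28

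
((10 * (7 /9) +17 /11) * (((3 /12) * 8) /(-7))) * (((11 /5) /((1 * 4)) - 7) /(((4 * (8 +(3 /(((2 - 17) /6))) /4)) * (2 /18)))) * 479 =57033093 /23716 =2404.84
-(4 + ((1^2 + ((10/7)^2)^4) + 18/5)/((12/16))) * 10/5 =-5752499504/86472015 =-66.52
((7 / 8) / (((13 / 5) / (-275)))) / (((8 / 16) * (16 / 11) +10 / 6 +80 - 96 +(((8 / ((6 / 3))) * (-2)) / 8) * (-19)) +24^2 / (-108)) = -317625 / 208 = -1527.04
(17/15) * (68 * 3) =1156/5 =231.20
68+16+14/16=679/8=84.88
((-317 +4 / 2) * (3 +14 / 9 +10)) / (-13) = 4585 / 13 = 352.69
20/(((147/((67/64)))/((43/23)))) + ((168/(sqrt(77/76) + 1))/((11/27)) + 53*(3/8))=225.65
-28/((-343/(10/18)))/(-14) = -10/3087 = -0.00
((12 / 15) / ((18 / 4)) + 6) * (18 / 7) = 556 / 35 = 15.89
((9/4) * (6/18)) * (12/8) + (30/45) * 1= 43/24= 1.79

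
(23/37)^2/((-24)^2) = 529/788544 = 0.00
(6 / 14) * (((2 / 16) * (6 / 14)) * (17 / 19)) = 153 / 7448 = 0.02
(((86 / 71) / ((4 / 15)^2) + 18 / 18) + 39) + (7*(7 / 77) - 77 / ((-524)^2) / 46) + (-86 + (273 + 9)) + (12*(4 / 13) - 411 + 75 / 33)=-19410678075977 / 128237425888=-151.37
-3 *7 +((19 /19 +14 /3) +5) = -31 /3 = -10.33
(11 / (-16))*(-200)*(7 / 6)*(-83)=-159775 / 12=-13314.58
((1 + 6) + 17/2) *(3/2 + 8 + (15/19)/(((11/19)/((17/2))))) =3596/11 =326.91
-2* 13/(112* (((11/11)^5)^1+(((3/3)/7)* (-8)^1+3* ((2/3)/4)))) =-13/20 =-0.65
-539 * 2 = -1078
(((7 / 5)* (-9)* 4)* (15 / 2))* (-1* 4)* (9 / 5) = 13608 / 5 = 2721.60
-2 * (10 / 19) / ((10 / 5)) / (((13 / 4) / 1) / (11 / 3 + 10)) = -1640 / 741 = -2.21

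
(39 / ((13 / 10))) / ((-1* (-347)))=30 / 347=0.09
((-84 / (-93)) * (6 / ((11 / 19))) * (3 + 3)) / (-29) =-1.94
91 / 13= 7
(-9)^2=81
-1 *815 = -815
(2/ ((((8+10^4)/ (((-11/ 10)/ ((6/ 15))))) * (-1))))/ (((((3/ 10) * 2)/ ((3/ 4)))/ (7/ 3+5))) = 0.01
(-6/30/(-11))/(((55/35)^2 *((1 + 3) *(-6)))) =-49/159720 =-0.00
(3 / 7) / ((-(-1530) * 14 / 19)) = 19 / 49980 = 0.00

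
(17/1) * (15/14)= 255/14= 18.21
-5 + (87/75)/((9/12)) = -259/75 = -3.45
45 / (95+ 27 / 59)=2655 / 5632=0.47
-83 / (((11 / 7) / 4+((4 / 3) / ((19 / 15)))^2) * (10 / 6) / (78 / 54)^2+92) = -0.89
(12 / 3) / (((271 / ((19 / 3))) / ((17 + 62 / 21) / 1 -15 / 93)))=979184 / 529263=1.85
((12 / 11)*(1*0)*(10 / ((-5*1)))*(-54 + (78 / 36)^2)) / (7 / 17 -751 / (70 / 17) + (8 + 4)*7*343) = 0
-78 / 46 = -39 / 23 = -1.70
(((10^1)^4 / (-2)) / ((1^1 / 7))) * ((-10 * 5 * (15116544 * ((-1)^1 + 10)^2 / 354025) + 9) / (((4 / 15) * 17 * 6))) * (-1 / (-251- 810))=7652352121875 / 36488851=209717.54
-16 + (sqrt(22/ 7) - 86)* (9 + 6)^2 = -18967.12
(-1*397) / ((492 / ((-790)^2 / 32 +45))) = -62084845 / 3936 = -15773.59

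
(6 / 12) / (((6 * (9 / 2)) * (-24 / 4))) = -1 / 324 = -0.00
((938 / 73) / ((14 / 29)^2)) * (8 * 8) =1803104 / 511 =3528.58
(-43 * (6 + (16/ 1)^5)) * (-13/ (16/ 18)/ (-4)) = -2637708021/ 16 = -164856751.31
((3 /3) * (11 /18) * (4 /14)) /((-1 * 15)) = -11 /945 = -0.01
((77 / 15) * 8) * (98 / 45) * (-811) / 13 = -48958448 / 8775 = -5579.31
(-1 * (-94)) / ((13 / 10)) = 940 / 13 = 72.31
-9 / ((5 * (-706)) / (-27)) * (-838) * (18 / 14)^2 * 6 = 49483062 / 86485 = 572.16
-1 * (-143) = 143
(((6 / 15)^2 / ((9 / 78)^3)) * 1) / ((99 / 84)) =1968512 / 22275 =88.37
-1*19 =-19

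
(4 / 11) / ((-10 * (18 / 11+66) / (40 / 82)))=-1 / 3813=-0.00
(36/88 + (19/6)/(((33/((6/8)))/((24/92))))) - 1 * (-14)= 14601/1012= 14.43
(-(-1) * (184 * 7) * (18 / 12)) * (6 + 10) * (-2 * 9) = -556416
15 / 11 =1.36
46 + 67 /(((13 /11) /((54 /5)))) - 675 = -1087 /65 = -16.72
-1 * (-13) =13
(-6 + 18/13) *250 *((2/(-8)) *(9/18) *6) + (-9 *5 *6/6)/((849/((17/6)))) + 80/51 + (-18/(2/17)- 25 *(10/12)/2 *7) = 480995497/750516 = 640.89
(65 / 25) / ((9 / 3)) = 13 / 15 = 0.87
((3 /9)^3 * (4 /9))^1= 4 /243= 0.02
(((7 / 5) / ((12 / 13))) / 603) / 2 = 91 / 72360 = 0.00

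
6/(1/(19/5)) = 114/5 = 22.80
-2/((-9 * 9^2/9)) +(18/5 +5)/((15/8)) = 9338/2025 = 4.61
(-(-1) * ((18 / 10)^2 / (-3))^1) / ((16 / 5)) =-27 / 80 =-0.34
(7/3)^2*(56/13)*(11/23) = 30184/2691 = 11.22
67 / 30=2.23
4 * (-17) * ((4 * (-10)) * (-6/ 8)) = -2040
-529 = -529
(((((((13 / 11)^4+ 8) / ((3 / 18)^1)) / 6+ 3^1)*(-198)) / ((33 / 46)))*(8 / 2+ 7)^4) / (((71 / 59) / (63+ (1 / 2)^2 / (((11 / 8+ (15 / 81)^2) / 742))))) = -4939093728256464 / 583549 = -8463888599.34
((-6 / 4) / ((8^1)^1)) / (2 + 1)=-1 / 16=-0.06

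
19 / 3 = 6.33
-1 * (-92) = 92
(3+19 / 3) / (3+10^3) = 28 / 3009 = 0.01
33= 33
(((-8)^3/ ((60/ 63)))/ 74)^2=1806336/ 34225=52.78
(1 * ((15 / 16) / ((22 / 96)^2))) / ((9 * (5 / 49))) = 2352 / 121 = 19.44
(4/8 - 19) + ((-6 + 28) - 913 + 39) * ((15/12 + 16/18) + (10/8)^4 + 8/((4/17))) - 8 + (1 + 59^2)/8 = -6232639/192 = -32461.66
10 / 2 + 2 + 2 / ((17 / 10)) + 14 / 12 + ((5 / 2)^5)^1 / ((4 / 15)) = 2451617 / 6528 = 375.55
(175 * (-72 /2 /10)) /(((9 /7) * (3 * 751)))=-490 /2253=-0.22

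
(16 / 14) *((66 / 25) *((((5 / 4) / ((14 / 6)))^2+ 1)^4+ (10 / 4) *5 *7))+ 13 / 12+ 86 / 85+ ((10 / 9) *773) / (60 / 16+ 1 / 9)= 14553422163614578577 / 29293232130355200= 496.82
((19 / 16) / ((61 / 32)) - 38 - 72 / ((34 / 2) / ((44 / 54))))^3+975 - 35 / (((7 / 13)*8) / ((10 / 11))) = -88881019138699399 / 1324807291764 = -67089.77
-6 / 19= -0.32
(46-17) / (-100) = -29 / 100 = -0.29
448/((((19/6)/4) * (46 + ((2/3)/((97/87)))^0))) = 10752/893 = 12.04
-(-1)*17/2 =17/2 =8.50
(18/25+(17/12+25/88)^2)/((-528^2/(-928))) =182542037/15179788800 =0.01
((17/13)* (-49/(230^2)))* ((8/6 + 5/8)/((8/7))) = -274057/132038400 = -0.00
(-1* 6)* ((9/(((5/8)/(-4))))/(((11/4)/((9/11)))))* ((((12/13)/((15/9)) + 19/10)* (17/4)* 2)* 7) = 53669952/3575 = 15012.57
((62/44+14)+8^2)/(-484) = -1747/10648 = -0.16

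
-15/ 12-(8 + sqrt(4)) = -45/ 4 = -11.25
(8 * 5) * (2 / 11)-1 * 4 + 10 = 146 / 11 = 13.27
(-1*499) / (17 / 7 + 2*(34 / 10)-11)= 17465 / 62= 281.69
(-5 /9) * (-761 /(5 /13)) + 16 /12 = 9905 /9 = 1100.56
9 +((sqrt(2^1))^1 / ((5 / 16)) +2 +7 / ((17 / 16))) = 16* sqrt(2) / 5 +299 / 17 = 22.11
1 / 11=0.09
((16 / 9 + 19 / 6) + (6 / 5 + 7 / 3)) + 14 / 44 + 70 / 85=80948 / 8415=9.62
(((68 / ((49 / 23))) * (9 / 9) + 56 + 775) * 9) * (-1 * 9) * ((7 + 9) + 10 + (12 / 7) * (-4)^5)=120880810.02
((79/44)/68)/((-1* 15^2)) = -79/673200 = -0.00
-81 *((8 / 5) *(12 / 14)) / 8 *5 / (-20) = 243 / 70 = 3.47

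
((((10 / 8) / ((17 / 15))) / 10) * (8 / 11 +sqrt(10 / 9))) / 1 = 15 / 187 +5 * sqrt(10) / 136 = 0.20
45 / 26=1.73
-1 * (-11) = 11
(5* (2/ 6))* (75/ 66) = 125/ 66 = 1.89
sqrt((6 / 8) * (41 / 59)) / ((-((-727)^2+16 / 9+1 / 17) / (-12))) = 459 * sqrt(7257) / 2385523931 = 0.00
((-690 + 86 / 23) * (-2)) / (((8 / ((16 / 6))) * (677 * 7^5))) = 31568 / 785105391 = 0.00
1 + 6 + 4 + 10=21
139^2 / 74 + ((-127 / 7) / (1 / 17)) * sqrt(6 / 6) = -24519 / 518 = -47.33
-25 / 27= -0.93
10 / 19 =0.53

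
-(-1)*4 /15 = 4 /15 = 0.27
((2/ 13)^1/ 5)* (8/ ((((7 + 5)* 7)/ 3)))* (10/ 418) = 4/ 19019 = 0.00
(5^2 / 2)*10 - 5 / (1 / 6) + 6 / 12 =191 / 2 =95.50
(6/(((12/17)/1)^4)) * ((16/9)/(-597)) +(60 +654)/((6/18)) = 2141.93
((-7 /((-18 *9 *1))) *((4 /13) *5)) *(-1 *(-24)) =560 /351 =1.60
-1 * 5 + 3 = -2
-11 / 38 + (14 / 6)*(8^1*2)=4223 / 114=37.04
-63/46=-1.37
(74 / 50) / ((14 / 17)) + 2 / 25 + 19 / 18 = 4619 / 1575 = 2.93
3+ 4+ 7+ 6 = 20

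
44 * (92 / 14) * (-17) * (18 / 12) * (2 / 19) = -103224 / 133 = -776.12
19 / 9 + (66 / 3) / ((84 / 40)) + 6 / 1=1171 / 63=18.59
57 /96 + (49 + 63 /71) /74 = 106585 /84064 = 1.27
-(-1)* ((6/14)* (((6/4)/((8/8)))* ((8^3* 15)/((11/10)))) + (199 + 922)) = 431917/77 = 5609.31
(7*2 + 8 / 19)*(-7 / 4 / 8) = -959 / 304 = -3.15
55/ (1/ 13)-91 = 624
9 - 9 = 0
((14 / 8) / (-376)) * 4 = -7 / 376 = -0.02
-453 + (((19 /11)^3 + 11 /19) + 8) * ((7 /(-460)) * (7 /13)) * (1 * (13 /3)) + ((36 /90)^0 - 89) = -3149546341 /5816470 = -541.49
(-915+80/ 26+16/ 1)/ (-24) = 11647/ 312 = 37.33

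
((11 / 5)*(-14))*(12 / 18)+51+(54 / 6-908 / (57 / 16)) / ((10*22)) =122679 / 4180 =29.35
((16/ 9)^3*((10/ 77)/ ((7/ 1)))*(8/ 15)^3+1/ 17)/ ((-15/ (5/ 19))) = -336531593/ 257006343825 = -0.00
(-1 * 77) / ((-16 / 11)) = 847 / 16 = 52.94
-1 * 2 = -2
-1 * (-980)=980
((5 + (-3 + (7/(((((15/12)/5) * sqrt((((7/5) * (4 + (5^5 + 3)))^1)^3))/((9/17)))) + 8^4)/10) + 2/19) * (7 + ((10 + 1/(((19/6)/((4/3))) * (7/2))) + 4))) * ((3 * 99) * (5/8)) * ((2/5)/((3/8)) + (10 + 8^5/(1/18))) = 136689852937 * sqrt(3045)/638904336 + 12028980438161874/12635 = 952036453290.68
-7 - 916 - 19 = -942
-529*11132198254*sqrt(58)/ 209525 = -5888932876366*sqrt(58)/ 209525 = -214049763.14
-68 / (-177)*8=544 / 177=3.07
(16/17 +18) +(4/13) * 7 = 4662/221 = 21.10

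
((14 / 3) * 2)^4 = 7588.35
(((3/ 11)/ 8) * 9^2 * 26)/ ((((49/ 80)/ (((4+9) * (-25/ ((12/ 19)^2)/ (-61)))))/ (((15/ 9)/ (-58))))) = -343175625/ 7627928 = -44.99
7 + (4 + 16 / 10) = 63 / 5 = 12.60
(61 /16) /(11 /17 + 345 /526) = 4471 /1528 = 2.93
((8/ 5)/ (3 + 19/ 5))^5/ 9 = 1024/ 12778713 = 0.00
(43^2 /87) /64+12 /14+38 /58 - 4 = -84017 /38976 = -2.16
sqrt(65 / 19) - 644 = -644+sqrt(1235) / 19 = -642.15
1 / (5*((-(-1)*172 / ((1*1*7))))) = 7 / 860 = 0.01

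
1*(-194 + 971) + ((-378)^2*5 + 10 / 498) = 178084058 / 249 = 715197.02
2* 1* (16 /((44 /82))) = 656 /11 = 59.64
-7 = -7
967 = 967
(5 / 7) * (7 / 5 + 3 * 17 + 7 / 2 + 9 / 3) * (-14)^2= 8246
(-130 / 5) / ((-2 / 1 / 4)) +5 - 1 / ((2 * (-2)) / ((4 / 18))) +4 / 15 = 5159 / 90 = 57.32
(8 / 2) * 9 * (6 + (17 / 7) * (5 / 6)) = 2022 / 7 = 288.86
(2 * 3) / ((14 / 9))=27 / 7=3.86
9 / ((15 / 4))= 12 / 5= 2.40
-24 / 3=-8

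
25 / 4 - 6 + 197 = 789 / 4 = 197.25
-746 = -746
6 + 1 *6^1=12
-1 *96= -96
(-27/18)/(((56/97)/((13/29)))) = -1.16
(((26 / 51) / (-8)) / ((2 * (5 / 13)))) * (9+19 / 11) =-9971 / 11220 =-0.89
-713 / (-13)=713 / 13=54.85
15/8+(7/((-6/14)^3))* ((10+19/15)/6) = -1604851/9720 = -165.11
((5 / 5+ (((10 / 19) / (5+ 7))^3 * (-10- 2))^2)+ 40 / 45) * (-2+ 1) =-28792094797 / 15242865444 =-1.89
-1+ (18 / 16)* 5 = 37 / 8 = 4.62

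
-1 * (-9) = 9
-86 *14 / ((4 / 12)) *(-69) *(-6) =-1495368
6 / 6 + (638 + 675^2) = 456264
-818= -818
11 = 11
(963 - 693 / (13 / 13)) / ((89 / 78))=21060 / 89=236.63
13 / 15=0.87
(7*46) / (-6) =-161 / 3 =-53.67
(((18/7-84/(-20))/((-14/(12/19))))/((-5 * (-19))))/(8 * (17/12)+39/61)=-260226/968914975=-0.00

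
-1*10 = -10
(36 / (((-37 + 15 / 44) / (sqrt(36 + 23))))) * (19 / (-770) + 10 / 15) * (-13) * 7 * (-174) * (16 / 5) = -1288145664 * sqrt(59) / 40325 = -245367.26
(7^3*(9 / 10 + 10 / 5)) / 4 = 9947 / 40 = 248.68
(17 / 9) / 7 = 17 / 63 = 0.27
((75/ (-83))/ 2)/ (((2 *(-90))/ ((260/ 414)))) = 0.00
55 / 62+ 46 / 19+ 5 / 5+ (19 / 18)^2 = 1034779 / 190836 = 5.42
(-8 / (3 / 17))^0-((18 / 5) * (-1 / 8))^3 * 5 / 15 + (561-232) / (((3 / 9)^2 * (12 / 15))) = 29618243 / 8000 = 3702.28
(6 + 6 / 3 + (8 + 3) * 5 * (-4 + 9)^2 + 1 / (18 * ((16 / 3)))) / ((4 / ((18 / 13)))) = 30639 / 64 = 478.73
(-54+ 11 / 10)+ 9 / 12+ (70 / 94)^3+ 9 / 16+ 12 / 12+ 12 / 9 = -1217001683 / 24917520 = -48.84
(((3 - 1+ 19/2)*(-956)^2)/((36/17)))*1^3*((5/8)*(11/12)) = 1228387105/432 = 2843488.67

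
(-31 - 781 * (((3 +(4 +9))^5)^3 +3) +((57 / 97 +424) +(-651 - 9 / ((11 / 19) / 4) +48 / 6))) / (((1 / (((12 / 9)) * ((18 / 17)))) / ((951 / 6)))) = -3654733393418815936537301616 / 18139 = -201484833420740720907288.30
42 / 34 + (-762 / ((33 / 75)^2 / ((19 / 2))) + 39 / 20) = -37388.34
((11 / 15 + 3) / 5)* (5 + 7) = 224 / 25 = 8.96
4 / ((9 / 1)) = 0.44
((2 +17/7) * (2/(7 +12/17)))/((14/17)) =8959/6419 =1.40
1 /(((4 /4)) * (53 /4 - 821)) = -4 /3231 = -0.00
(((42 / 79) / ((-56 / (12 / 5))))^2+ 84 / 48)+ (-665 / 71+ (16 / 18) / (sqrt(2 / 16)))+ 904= 16 * sqrt(2) / 9+ 39719775329 / 44311100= 898.90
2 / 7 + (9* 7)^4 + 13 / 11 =1212978110 / 77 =15752962.47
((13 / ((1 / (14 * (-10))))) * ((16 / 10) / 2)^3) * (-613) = 14280448 / 25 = 571217.92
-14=-14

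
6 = 6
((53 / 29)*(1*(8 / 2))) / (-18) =-106 / 261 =-0.41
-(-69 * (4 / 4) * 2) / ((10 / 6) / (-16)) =-6624 / 5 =-1324.80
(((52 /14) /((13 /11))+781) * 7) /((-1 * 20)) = -5489 /20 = -274.45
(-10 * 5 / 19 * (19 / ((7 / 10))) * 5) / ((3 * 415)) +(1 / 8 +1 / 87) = -60805 / 404376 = -0.15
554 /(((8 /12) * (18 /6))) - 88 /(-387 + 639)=17429 /63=276.65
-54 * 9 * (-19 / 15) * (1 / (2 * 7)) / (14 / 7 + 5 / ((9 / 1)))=13851 / 805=17.21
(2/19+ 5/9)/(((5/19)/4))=452/45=10.04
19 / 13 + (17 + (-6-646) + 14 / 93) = -765766 / 1209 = -633.39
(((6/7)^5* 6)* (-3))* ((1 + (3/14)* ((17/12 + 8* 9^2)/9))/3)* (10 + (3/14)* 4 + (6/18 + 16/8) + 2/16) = -501130503/823543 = -608.51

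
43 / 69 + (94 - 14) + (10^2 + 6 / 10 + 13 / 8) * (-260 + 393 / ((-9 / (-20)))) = 4331725 / 69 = 62778.62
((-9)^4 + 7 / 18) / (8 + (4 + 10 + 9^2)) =118105 / 1854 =63.70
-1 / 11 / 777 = -1 / 8547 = -0.00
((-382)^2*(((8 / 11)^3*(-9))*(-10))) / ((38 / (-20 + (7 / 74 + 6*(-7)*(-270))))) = 1408189107317760 / 935693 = 1504969159.03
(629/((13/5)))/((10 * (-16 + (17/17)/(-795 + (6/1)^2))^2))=362354949/3835026650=0.09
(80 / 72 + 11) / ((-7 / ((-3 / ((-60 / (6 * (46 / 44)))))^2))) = -57661 / 338800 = -0.17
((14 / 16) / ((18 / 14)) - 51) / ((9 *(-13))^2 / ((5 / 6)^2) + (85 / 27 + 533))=-0.00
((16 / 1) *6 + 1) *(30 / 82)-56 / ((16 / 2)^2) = 34.61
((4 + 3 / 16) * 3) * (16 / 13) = 201 / 13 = 15.46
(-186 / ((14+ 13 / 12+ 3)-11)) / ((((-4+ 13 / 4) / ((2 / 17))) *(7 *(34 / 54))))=0.93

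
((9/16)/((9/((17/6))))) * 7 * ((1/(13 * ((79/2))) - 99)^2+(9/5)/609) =89182427454817/7340913840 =12148.68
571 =571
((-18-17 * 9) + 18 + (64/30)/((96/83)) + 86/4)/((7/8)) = -6668/45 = -148.18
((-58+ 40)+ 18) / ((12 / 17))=0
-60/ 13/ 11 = -60/ 143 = -0.42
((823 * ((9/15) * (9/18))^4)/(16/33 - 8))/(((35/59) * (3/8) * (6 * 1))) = -14421429/21700000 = -0.66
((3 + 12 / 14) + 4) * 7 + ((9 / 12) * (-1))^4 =14161 / 256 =55.32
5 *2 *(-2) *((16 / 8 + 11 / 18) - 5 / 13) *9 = -5210 / 13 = -400.77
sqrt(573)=23.94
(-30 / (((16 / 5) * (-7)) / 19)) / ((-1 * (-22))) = 1425 / 1232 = 1.16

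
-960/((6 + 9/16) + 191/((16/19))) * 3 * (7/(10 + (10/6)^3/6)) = -5225472/651583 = -8.02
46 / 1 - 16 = 30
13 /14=0.93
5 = 5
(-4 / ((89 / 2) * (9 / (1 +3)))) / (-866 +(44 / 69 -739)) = 0.00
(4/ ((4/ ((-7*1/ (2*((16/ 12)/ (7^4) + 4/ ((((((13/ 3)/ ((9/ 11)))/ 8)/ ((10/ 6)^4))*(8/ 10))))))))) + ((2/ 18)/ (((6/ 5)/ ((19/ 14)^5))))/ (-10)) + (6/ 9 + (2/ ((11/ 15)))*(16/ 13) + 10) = 192793509622221715/ 13849489897955712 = 13.92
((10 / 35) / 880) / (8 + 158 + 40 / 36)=9 / 4632320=0.00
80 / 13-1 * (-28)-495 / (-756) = 38011 / 1092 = 34.81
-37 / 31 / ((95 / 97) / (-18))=21.94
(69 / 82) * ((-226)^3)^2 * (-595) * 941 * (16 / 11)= -41180944373946423191040 / 451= -91310297946666126809.40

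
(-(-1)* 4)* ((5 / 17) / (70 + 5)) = 4 / 255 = 0.02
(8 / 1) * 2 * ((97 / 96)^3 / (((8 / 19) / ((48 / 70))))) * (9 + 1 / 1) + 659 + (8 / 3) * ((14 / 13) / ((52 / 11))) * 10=10181591275 / 10902528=933.87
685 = 685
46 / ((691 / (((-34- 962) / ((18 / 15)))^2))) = 45860.20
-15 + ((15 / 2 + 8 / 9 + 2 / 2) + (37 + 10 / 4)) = 305 / 9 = 33.89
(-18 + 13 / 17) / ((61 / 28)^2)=-229712 / 63257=-3.63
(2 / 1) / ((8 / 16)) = 4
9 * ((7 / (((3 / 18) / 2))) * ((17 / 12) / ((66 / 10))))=1785 / 11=162.27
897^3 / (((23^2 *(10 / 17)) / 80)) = 185549832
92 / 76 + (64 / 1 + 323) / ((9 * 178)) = 4911 / 3382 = 1.45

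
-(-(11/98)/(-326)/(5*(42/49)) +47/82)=-3218071/5613720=-0.57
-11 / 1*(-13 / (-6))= -143 / 6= -23.83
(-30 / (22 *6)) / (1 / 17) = -85 / 22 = -3.86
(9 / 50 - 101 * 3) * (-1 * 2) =15141 / 25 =605.64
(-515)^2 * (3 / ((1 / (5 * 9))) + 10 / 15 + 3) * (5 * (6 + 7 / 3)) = 13791700000 / 9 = 1532411111.11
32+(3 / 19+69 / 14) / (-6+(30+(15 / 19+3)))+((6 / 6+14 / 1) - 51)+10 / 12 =-2005 / 672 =-2.98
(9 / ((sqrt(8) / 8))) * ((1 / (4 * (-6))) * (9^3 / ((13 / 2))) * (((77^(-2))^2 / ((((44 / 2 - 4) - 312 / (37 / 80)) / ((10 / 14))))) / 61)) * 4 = 134865 * sqrt(2) / 790099714362959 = 0.00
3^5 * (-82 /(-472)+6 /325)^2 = 52803190683 /5882890000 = 8.98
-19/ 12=-1.58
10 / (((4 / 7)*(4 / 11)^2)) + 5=4395 / 32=137.34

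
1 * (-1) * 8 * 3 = -24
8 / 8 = 1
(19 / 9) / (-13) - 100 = -11719 / 117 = -100.16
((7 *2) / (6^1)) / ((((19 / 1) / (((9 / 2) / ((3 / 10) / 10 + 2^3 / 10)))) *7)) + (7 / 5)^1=11789 / 7885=1.50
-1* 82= -82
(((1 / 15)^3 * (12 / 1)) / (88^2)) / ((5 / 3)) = 1 / 3630000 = 0.00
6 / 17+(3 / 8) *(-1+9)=57 / 17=3.35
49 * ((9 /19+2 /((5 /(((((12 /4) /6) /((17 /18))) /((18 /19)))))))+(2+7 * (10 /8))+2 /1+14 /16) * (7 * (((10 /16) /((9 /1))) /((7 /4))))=3022369 /15504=194.94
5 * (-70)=-350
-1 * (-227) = 227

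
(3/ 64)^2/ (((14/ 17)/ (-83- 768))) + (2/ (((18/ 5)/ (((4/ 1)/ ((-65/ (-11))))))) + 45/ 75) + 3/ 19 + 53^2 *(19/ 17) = 34005215602087/ 10835435520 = 3138.33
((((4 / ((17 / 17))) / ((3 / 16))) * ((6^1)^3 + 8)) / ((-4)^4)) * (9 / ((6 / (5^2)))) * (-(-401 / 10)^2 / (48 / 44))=-12381677 / 12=-1031806.42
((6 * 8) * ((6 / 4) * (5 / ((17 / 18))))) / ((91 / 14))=12960 / 221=58.64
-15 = -15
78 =78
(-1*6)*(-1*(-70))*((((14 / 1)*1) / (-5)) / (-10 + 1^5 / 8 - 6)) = -9408 / 127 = -74.08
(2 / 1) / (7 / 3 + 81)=3 / 125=0.02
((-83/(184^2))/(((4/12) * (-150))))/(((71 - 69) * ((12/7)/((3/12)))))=581/162508800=0.00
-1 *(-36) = 36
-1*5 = -5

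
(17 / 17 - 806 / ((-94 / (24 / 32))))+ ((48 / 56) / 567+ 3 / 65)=120905627 / 16167060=7.48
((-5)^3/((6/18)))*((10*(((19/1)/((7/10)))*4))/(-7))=2850000/49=58163.27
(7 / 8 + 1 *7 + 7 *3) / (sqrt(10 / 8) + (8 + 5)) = 273 / 122 - 21 *sqrt(5) / 244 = 2.05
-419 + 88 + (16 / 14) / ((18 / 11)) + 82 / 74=-767350 / 2331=-329.19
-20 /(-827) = 20 /827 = 0.02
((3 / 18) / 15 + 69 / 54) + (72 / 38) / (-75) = 5402 / 4275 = 1.26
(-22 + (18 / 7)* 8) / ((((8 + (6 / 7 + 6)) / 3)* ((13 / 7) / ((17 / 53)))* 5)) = -357 / 35828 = -0.01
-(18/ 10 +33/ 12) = -91/ 20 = -4.55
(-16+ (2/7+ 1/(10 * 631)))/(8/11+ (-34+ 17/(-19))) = 145065437/315417970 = 0.46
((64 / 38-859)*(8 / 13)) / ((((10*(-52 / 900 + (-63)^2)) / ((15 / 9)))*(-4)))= 93975 / 16967228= 0.01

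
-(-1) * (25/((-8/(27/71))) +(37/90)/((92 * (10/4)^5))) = -2183119061/1837125000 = -1.19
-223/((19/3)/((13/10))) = -8697/190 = -45.77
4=4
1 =1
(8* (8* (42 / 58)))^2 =1806336 / 841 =2147.84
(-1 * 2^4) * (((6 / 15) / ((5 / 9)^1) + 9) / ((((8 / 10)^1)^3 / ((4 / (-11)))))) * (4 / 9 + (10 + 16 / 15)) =13986 / 11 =1271.45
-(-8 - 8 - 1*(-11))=5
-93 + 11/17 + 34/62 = -48381/527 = -91.80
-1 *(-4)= 4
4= 4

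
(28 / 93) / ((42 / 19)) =38 / 279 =0.14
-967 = -967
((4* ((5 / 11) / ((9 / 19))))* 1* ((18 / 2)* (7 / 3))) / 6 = 1330 / 99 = 13.43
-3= -3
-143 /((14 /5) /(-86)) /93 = 30745 /651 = 47.23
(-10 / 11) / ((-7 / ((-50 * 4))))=-2000 / 77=-25.97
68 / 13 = 5.23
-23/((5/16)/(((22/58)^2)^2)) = -5387888/3536405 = -1.52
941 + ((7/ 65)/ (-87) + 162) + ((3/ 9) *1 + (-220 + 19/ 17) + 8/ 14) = 198523524/ 224315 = 885.02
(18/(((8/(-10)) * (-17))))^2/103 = 0.02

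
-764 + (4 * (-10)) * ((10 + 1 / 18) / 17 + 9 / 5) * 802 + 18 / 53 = -628310338 / 8109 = -77483.09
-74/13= -5.69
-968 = -968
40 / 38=20 / 19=1.05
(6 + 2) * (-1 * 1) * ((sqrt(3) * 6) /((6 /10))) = -80 * sqrt(3) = -138.56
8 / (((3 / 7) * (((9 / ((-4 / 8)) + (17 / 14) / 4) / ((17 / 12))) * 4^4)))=-833 / 142704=-0.01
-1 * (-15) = 15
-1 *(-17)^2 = -289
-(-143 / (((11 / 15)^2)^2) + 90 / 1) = 538335 / 1331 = 404.46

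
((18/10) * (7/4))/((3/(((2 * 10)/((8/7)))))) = 147/8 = 18.38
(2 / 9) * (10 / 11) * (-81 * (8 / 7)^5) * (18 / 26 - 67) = 5084282880 / 2403401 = 2115.45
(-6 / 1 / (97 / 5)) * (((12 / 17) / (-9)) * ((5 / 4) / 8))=25 / 6596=0.00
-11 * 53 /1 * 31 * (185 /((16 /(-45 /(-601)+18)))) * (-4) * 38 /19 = 36320494815 /1202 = 30216717.82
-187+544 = 357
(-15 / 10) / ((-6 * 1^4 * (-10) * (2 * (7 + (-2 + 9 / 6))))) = -1 / 520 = -0.00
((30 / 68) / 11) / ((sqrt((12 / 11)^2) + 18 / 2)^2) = 55 / 139638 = 0.00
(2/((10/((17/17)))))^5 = 1/3125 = 0.00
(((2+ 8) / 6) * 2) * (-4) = -13.33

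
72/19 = 3.79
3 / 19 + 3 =60 / 19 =3.16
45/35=9/7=1.29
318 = 318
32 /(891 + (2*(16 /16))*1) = 32 /893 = 0.04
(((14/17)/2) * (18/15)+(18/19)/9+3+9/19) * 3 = 19734/1615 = 12.22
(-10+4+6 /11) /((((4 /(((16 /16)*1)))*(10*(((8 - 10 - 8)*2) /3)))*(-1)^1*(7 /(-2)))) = 9 /1540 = 0.01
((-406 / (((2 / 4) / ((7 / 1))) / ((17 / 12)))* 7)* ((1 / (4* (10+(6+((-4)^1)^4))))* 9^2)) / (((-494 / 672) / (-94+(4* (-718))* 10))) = -81254745243 / 494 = -164483289.97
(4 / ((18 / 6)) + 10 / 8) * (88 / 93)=22 / 9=2.44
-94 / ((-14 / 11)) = 517 / 7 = 73.86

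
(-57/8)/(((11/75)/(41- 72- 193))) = 119700/11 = 10881.82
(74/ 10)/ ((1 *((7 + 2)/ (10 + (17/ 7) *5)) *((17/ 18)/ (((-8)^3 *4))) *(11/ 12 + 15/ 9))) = -1818624/ 119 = -15282.55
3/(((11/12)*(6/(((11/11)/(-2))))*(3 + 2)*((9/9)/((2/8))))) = -3/220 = -0.01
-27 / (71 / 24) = -648 / 71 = -9.13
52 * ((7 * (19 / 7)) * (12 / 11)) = 11856 / 11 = 1077.82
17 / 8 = 2.12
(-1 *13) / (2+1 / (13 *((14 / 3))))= -2366 / 367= -6.45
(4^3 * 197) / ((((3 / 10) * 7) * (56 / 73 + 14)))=4601920 / 11319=406.57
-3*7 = -21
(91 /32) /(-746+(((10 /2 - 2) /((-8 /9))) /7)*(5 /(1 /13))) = -637 /174124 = -0.00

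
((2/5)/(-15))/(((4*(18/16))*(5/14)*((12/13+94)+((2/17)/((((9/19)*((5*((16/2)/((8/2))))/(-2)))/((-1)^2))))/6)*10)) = -6188/353972875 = -0.00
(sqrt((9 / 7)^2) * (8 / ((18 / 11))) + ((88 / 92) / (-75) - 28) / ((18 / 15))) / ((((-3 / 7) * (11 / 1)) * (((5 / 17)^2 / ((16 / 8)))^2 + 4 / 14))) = 289019075156 / 22970706165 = 12.58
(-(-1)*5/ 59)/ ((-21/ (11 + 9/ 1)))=-100/ 1239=-0.08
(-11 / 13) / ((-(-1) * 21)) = -11 / 273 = -0.04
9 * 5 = 45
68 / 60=17 / 15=1.13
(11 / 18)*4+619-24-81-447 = 625 / 9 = 69.44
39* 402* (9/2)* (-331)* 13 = -303580953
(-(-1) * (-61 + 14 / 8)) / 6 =-79 / 8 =-9.88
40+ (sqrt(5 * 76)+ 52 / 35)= 2 * sqrt(95)+ 1452 / 35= 60.98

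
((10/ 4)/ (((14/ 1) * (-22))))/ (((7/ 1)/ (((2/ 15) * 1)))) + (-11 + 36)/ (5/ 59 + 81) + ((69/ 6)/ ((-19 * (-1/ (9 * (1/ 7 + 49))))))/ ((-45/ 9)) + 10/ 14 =-38594729911/ 734894160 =-52.52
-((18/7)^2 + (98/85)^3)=-245094908/30092125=-8.14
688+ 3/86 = 59171/86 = 688.03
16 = 16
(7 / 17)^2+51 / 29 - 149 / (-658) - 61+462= 2223275947 / 5514698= 403.15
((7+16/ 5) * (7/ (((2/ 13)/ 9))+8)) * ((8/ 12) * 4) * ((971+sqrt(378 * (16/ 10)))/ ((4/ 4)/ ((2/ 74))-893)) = -2756669/ 214-17034 * sqrt(105)/ 535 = -13207.89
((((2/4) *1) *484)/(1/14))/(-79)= -42.89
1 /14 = 0.07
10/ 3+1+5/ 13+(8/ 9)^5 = 4047656/ 767637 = 5.27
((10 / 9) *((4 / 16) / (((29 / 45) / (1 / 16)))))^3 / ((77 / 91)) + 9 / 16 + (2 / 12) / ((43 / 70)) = 945604512757 / 1134034649088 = 0.83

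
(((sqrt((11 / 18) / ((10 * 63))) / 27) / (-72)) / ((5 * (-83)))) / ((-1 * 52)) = -sqrt(385) / 26429457600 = -0.00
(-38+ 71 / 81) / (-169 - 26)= 3007 / 15795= 0.19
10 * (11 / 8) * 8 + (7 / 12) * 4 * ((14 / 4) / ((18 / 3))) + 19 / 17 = 68837 / 612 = 112.48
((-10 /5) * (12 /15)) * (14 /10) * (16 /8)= -112 /25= -4.48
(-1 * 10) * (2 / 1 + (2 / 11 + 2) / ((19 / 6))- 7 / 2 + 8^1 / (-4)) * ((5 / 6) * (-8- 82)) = -440625 / 209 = -2108.25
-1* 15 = -15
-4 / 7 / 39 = -4 / 273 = -0.01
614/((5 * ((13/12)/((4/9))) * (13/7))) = 68768/2535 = 27.13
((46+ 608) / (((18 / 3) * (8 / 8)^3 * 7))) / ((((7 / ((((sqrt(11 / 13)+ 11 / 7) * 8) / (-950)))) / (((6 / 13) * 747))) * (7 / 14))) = -42991344 / 2118025 - 3908304 * sqrt(143) / 3933475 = -32.18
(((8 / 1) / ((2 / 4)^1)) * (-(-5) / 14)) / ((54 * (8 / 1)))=5 / 378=0.01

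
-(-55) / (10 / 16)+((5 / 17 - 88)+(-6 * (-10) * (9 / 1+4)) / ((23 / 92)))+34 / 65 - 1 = 3447398 / 1105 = 3119.82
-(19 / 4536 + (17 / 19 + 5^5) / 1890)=-714509 / 430920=-1.66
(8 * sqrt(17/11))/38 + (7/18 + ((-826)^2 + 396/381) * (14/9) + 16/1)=4 * sqrt(187)/209 + 2426214617/2286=1061336.49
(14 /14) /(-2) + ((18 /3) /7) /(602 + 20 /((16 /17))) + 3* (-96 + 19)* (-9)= 24181285 /11634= 2078.50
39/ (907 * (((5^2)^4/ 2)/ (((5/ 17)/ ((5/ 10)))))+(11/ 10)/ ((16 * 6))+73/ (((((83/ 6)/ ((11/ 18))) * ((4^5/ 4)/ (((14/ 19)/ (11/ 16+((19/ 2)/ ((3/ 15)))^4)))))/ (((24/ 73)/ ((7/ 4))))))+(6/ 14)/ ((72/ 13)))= 2805296740908480/ 21662094581744764509997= 0.00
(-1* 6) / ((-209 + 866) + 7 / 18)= -108 / 11833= -0.01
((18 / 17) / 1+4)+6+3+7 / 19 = 4660 / 323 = 14.43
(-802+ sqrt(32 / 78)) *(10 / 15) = -1604 / 3+ 8 *sqrt(39) / 117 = -534.24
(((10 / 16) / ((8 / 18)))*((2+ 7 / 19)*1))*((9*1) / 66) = 6075 / 13376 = 0.45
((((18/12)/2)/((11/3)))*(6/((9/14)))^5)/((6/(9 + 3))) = 8605184/297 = 28973.68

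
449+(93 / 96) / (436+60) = 229889 / 512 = 449.00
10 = 10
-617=-617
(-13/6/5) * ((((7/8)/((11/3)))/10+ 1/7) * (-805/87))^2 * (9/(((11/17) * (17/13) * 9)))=-94293827329/77370923520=-1.22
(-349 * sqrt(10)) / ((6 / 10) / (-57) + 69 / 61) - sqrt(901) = -2022455 * sqrt(10) / 6494 - sqrt(901) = -1014.86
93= 93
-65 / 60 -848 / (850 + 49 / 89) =-629917 / 302796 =-2.08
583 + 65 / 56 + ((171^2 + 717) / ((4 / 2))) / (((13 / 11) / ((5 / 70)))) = 1084345 / 728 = 1489.48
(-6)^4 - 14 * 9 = 1170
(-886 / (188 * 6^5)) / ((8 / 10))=-2215 / 2923776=-0.00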